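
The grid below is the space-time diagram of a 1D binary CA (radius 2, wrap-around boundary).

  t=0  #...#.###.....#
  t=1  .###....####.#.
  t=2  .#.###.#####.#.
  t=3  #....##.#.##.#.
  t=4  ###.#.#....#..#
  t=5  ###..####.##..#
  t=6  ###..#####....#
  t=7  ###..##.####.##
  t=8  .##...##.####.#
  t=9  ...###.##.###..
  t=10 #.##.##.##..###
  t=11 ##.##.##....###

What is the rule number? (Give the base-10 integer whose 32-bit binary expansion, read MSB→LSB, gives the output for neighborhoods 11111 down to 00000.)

  [31] ##### => .  t=2,i=9
  [30] ####. => #  t=1,i=10
  [29] ###.# => #  t=1,i=11
  [28] ###.. => #  t=0,i=8
  [27] ##.## => #  t=2,i=6
  [26] ##.#. => .  t=1,i=12
  [25] ##..# => .  t=5,i=3
  [24] ##... => #  t=0,i=1
  [23] #.### => .  t=0,i=6
  [22] #.##. => .  t=3,i=10
  [21] #.#.# => .  t=3,i=8
  [20] #.#.. => #  t=1,i=13
  [19] #..## => .  t=1,i=0
  [18] #..#. => #  t=2,i=0
  [17] #...# => #  t=0,i=2
  [16] #.... => #  t=0,i=10
  [15] .#### => #  t=1,i=9
  [14] .###. => .  t=0,i=7
  [13] .##.# => #  t=3,i=6
  [12] .##.. => .  t=0,i=0
  [11] .#.## => .  t=0,i=5
  [10] .#.#. => #  t=3,i=14
  [9] .#..# => .  t=1,i=14
  [8] .#... => #  t=3,i=1
  [7] ..### => #  t=1,i=1
  [6] ..##. => .  t=0,i=14
  [5] ..#.# => .  t=0,i=4
  [4] ..#.. => #  t=4,i=11
  [3] ...## => #  t=0,i=13
  [2] ...#. => #  t=0,i=3
  [1] ....# => .  t=0,i=12
  [0] ..... => #  t=0,i=11
  bits 01111001000101111010010110011101 = 2031592861

2031592861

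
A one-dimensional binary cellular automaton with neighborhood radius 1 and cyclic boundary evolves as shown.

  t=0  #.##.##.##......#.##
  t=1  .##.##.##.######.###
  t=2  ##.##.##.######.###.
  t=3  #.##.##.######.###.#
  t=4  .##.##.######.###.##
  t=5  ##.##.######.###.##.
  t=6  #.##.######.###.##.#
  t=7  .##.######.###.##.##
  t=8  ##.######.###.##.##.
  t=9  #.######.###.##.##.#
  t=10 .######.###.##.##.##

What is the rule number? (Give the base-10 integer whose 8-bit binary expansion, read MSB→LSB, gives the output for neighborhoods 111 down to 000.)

  ### -> #   bit 7 = 1  t=0,i=19
  ##. -> .   bit 6 = 0  t=0,i=0
  #.# -> #   bit 5 = 1  t=0,i=1
  #.. -> #   bit 4 = 1  t=0,i=10
  .## -> #   bit 3 = 1  t=0,i=2
  .#. -> .   bit 2 = 0  t=0,i=16
  ..# -> #   bit 1 = 1  t=0,i=15
  ... -> #   bit 0 = 1  t=0,i=11
  bits 10111011 = 187

187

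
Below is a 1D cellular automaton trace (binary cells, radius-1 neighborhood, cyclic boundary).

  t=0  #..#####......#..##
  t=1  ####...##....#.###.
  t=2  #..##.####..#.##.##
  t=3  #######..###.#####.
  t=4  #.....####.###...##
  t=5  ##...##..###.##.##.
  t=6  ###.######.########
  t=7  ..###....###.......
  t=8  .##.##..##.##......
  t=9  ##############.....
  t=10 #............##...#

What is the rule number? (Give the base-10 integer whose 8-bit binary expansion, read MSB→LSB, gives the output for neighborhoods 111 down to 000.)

122

  nb ###: next=.  (t=0,i=4, bit7=0)
  nb ##.: next=#  (t=0,i=0, bit6=1)
  nb #.#: next=#  (t=1,i=14, bit5=1)
  nb #..: next=#  (t=0,i=1, bit4=1)
  nb .##: next=#  (t=0,i=3, bit3=1)
  nb .#.: next=.  (t=0,i=14, bit2=0)
  nb ..#: next=#  (t=0,i=2, bit1=1)
  nb ...: next=.  (t=0,i=9, bit0=0)
  bits 01111010 = 122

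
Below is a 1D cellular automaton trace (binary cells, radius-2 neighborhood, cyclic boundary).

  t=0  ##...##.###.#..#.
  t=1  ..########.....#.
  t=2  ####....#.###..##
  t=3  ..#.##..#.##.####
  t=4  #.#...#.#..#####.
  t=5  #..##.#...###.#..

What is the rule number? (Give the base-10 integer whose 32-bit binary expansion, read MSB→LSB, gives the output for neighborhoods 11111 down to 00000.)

  #####|.  b31=0 t=1,i=4
  ####.|#  b30=1 t=1,i=8
  ###.#|.  b29=0 t=0,i=10
  ###..|.  b28=0 t=1,i=9
  ##.##|#  b27=1 t=0,i=7
  ##.#.|.  b26=0 t=0,i=11
  ##..#|#  b25=1 t=2,i=13
  ##...|#  b24=1 t=0,i=2
  #.###|#  b23=1 t=0,i=8
  #.##.|.  b22=0 t=0,i=0
  #.#.#|#  b21=1 t=4,i=0
  #.#..|.  b20=0 t=0,i=12
  #..##|#  b19=1 t=2,i=14
  #..#.|.  b18=0 t=0,i=14
  #...#|#  b17=1 t=0,i=3
  #....|#  b16=1 t=1,i=11
  .####|#  b15=1 t=1,i=3
  .###.|#  b14=1 t=0,i=9
  .##.#|#  b13=1 t=0,i=6
  .##..|.  b12=0 t=0,i=1
  .#.##|.  b11=0 t=0,i=16
  .#.#.|.  b10=0 t=4,i=1
  .#..#|.  b9=0 t=0,i=13
  .#...|#  b8=1 t=1,i=16
  ..###|#  b7=1 t=1,i=2
  ..##.|#  b6=1 t=0,i=5
  ..#.#|#  b5=1 t=0,i=15
  ..#..|#  b4=1 t=1,i=15
  ...##|#  b3=1 t=0,i=4
  ...#.|.  b2=0 t=1,i=14
  ....#|.  b1=0 t=1,i=13
  .....|#  b0=1 t=1,i=12
  bits 01001011101010111110000111111001 = 1269555705

1269555705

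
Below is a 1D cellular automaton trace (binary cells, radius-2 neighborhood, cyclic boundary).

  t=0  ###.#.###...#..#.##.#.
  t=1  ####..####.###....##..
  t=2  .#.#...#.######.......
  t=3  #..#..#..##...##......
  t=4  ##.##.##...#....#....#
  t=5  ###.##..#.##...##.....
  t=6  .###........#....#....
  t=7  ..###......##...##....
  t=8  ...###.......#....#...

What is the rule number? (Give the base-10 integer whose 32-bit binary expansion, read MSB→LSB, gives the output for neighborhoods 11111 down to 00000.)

  #####|.  b31=0 t=2,i=11
  ####.|.  b30=0 t=1,i=2
  ###.#|#  b29=1 t=0,i=2
  ###..|#  b28=1 t=0,i=8
  ##.##|#  b27=1 t=1,i=10
  ##.#.|#  b26=1 t=0,i=3
  ##..#|.  b25=0 t=1,i=4
  ##...|#  b24=1 t=0,i=9
  #.###|#  b23=1 t=0,i=0
  #.##.|.  b22=0 t=0,i=17
  #.#.#|.  b21=0 t=0,i=4
  #.#..|#  b20=1 t=2,i=3
  #..##|.  b19=0 t=1,i=5
  #..#.|.  b18=0 t=0,i=14
  #...#|.  b17=0 t=0,i=10
  #....|.  b16=0 t=1,i=15
  .####|#  b15=1 t=1,i=1
  .###.|#  b14=1 t=0,i=1
  .##.#|#  b13=1 t=0,i=18
  .##..|.  b12=0 t=1,i=19
  .#.##|.  b11=0 t=0,i=5
  .#.#.|.  b10=0 t=2,i=2
  .#..#|#  b9=1 t=0,i=13
  .#...|.  b8=0 t=2,i=4
  ..###|.  b7=0 t=1,i=0
  ..##.|.  b6=0 t=1,i=18
  ..#.#|.  b5=0 t=0,i=15
  ..#..|#  b4=1 t=0,i=12
  ...##|.  b3=0 t=1,i=17
  ...#.|#  b2=1 t=0,i=11
  ....#|.  b1=0 t=1,i=16
  .....|.  b0=0 t=2,i=17
  bits 00111101100100001110001000010100 = 1032905236

1032905236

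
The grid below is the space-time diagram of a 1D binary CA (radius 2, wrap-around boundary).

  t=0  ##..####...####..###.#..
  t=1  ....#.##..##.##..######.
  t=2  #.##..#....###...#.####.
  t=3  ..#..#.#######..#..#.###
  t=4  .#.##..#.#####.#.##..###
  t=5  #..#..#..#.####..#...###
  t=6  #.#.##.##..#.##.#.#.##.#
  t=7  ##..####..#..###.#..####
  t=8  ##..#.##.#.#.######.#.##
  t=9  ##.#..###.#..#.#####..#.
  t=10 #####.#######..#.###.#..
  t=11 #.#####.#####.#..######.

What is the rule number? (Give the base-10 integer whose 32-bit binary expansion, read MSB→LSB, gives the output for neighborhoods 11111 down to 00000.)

4241844110

  ##### -> #   bit 31 = 1  t=1,i=19
  ####. -> #   bit 30 = 1  t=0,i=6
  ###.# -> #   bit 29 = 1  t=0,i=19
  ###.. -> #   bit 28 = 1  t=0,i=7
  ##.## -> #   bit 27 = 1  t=1,i=12
  ##.#. -> #   bit 26 = 1  t=0,i=20
  ##..# -> .   bit 25 = 0  t=0,i=2
  ##... -> .   bit 24 = 0  t=0,i=8
  #.### -> #   bit 23 = 1  t=2,i=19
  #.##. -> #   bit 22 = 1  t=1,i=6
  #.#.# -> .   bit 21 = 0  t=2,i=0
  #.#.. -> #   bit 20 = 1  t=0,i=21
  #..## -> .   bit 19 = 0  t=0,i=3
  #..#. -> #   bit 18 = 1  t=2,i=5
  #...# -> .   bit 17 = 0  t=0,i=9
  #.... -> #   bit 16 = 1  t=1,i=0
  .#### -> .   bit 15 = 0  t=0,i=5
  .###. -> #   bit 14 = 1  t=0,i=18
  .##.# -> #   bit 13 = 1  t=1,i=11
  .##.. -> .   bit 12 = 0  t=0,i=1
  .#.## -> .   bit 11 = 0  t=1,i=5
  .#.#. -> #   bit 10 = 1  t=6,i=17
  .#..# -> #   bit 9 = 1  t=0,i=22
  .#... -> #   bit 8 = 1  t=2,i=7
  ..### -> #   bit 7 = 1  t=0,i=4
  ..##. -> .   bit 6 = 0  t=0,i=0
  ..#.# -> .   bit 5 = 0  t=1,i=4
  ..#.. -> .   bit 4 = 0  t=2,i=6
  ...## -> #   bit 3 = 1  t=0,i=10
  ...#. -> #   bit 2 = 1  t=1,i=3
  ....# -> #   bit 1 = 1  t=1,i=2
  ..... -> .   bit 0 = 0  t=1,i=1
  bits 11111100110101010110011110001110 = 4241844110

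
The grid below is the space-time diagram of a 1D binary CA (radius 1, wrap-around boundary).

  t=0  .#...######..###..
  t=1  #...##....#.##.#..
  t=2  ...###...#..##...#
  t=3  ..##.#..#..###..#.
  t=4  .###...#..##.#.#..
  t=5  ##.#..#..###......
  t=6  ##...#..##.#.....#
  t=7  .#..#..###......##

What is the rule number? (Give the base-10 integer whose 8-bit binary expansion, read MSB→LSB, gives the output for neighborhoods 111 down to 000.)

  ###|.  b7=0 t=0,i=6
  ##.|#  b6=1 t=0,i=10
  #.#|.  b5=0 t=1,i=11
  #..|.  b4=0 t=0,i=2
  .##|#  b3=1 t=0,i=5
  .#.|.  b2=0 t=0,i=1
  ..#|#  b1=1 t=0,i=0
  ...|.  b0=0 t=0,i=3
  bits 01001010 = 74

74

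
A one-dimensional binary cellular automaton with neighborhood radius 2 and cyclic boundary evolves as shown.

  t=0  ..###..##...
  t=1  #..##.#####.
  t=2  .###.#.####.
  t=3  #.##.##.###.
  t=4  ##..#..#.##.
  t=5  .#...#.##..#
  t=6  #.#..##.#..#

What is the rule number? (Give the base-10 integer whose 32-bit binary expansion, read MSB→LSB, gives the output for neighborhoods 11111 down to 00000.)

  #####|#  b31=1 t=1,i=8
  ####.|#  b30=1 t=1,i=9
  ###.#|#  b29=1 t=1,i=10
  ###..|#  b28=1 t=0,i=4
  ##.##|#  b27=1 t=1,i=5
  ##.#.|.  b26=0 t=1,i=11
  ##..#|.  b25=0 t=0,i=5
  ##...|#  b24=1 t=0,i=9
  #.###|.  b23=0 t=1,i=6
  #.##.|.  b22=0 t=3,i=2
  #.#.#|#  b21=1 t=2,i=5
  #.#..|.  b20=0 t=1,i=0
  #..##|#  b19=1 t=0,i=6
  #..#.|.  b18=0 t=4,i=3
  #...#|.  b17=0 t=5,i=3
  #....|#  b16=1 t=0,i=10
  .####|#  b15=1 t=1,i=7
  .###.|#  b14=1 t=0,i=3
  .##.#|.  b13=0 t=1,i=4
  .##..|#  b12=1 t=0,i=8
  .#.##|#  b11=1 t=2,i=6
  .#.#.|#  b10=1 t=5,i=0
  .#..#|#  b9=1 t=1,i=1
  .#...|#  b8=1 t=5,i=2
  ..###|.  b7=0 t=0,i=2
  ..##.|#  b6=1 t=0,i=7
  ..#.#|#  b5=1 t=4,i=7
  ..#..|.  b4=0 t=4,i=4
  ...##|.  b3=0 t=0,i=1
  ...#.|.  b2=0 t=5,i=4
  ....#|#  b1=1 t=0,i=0
  .....|.  b0=0 t=0,i=11
  bits 11111001001010011101111101100010 = 4180270946

4180270946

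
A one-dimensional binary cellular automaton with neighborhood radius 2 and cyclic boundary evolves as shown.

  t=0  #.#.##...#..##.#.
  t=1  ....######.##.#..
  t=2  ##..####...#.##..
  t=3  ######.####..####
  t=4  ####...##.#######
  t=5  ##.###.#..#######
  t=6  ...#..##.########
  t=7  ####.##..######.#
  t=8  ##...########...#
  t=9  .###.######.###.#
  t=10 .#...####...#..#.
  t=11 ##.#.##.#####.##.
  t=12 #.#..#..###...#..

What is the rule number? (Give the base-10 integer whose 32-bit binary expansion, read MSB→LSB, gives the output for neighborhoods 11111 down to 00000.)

2547945685

  [31] ##### => #  t=1,i=6
  [30] ####. => .  t=1,i=8
  [29] ###.# => .  t=1,i=9
  [28] ###.. => #  t=2,i=7
  [27] ##.## => .  t=1,i=10
  [26] ##.#. => #  t=0,i=14
  [25] ##..# => #  t=2,i=2
  [24] ##... => #  t=0,i=6
  [23] #.### => #  t=3,i=7
  [22] #.##. => #  t=0,i=4
  [21] #.#.# => .  t=0,i=0
  [20] #.#.. => #  t=1,i=14
  [19] #..## => #  t=0,i=11
  [18] #..#. => #  t=10,i=0
  [17] #...# => #  t=0,i=7
  [16] #.... => .  t=1,i=16
  [15] .#### => #  t=1,i=5
  [14] .###. => .  t=5,i=4
  [13] .##.# => .  t=0,i=13
  [12] .##.. => #  t=0,i=5
  [11] .#.## => .  t=0,i=3
  [10] .#.#. => .  t=0,i=1
  [9] .#..# => .  t=0,i=10
  [8] .#... => .  t=1,i=15
  [7] ..### => #  t=1,i=4
  [6] ..##. => #  t=0,i=12
  [5] ..#.# => .  t=2,i=11
  [4] ..#.. => #  t=0,i=9
  [3] ...## => .  t=1,i=3
  [2] ...#. => #  t=0,i=8
  [1] ....# => .  t=1,i=2
  [0] ..... => #  t=1,i=0
  bits 10010111110111101001000011010101 = 2547945685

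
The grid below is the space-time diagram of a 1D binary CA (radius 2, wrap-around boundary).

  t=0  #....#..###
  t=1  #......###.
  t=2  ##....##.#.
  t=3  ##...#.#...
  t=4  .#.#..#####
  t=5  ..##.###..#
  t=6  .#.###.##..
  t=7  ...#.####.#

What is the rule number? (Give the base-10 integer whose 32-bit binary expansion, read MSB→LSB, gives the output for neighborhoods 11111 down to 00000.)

987411848

  ##### -> .   bit 31 = 0  t=4,i=8
  ####. -> .   bit 30 = 0  t=0,i=10
  ###.# -> #   bit 29 = 1  t=1,i=9
  ###.. -> #   bit 28 = 1  t=0,i=0
  ##.## -> #   bit 27 = 1  t=5,i=4
  ##.#. -> .   bit 26 = 0  t=1,i=10
  ##..# -> #   bit 25 = 1  t=5,i=8
  ##... -> .   bit 24 = 0  t=0,i=1
  #.### -> #   bit 23 = 1  t=5,i=5
  #.##. -> #   bit 22 = 1  t=2,i=0
  #.#.# -> .   bit 21 = 0  t=2,i=9
  #.#.. -> #   bit 20 = 1  t=1,i=0
  #..## -> #   bit 19 = 1  t=0,i=7
  #..#. -> .   bit 18 = 0  t=5,i=9
  #...# -> #   bit 17 = 1  t=3,i=3
  #.... -> .   bit 16 = 0  t=0,i=2
  .#### -> #   bit 15 = 1  t=0,i=9
  .###. -> .   bit 14 = 0  t=1,i=8
  .##.# -> #   bit 13 = 1  t=2,i=7
  .##.. -> #   bit 12 = 1  t=2,i=1
  .#.## -> .   bit 11 = 0  t=2,i=10
  .#.#. -> #   bit 10 = 1  t=3,i=6
  .#..# -> .   bit 9 = 0  t=0,i=6
  .#... -> #   bit 8 = 1  t=1,i=1
  ..### -> #   bit 7 = 1  t=0,i=8
  ..##. -> .   bit 6 = 0  t=2,i=6
  ..#.# -> .   bit 5 = 0  t=3,i=5
  ..#.. -> .   bit 4 = 0  t=0,i=5
  ...## -> #   bit 3 = 1  t=1,i=6
  ...#. -> .   bit 2 = 0  t=0,i=4
  ....# -> .   bit 1 = 0  t=0,i=3
  ..... -> .   bit 0 = 0  t=1,i=3
  bits 00111010110110101011010110001000 = 987411848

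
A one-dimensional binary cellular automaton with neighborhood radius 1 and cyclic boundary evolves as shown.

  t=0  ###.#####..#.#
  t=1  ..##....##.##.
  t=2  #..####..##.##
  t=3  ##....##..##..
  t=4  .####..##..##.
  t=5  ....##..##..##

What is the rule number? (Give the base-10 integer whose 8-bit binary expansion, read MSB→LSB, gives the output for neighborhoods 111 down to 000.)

117

  ### -> .   bit 7 = 0  t=0,i=0
  ##. -> #   bit 6 = 1  t=0,i=2
  #.# -> #   bit 5 = 1  t=0,i=3
  #.. -> #   bit 4 = 1  t=0,i=9
  .## -> .   bit 3 = 0  t=0,i=4
  .#. -> #   bit 2 = 1  t=0,i=11
  ..# -> .   bit 1 = 0  t=0,i=10
  ... -> #   bit 0 = 1  t=1,i=0
  bits 01110101 = 117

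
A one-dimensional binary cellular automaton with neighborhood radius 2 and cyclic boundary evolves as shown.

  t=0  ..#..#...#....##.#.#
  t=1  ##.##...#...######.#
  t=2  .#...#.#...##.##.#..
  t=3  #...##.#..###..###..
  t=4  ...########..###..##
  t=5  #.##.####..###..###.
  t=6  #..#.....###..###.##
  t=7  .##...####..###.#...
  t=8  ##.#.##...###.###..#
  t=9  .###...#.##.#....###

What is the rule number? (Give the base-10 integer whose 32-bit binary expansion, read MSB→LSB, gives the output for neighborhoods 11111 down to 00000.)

2805736175

  #####|#  b31=1 t=1,i=14
  ####.|.  b30=0 t=1,i=16
  ###.#|#  b29=1 t=1,i=1
  ###..|.  b28=0 t=3,i=12
  ##.##|.  b27=0 t=1,i=2
  ##.#.|#  b26=1 t=0,i=16
  ##..#|#  b25=1 t=3,i=13
  ##...|#  b24=1 t=1,i=5
  #.###|.  b23=0 t=1,i=19
  #.##.|.  b22=0 t=1,i=3
  #.#.#|#  b21=1 t=0,i=17
  #.#..|#  b20=1 t=0,i=19
  #..##|#  b19=1 t=3,i=9
  #..#.|#  b18=1 t=0,i=1
  #...#|.  b17=0 t=0,i=7
  #....|.  b16=0 t=0,i=11
  .####|.  b15=0 t=1,i=13
  .###.|.  b14=0 t=1,i=0
  .##.#|#  b13=1 t=0,i=15
  .##..|.  b12=0 t=1,i=4
  .#.##|.  b11=0 t=5,i=1
  .#.#.|.  b10=0 t=0,i=18
  .#..#|#  b9=1 t=0,i=0
  .#...|.  b8=0 t=0,i=6
  ..###|#  b7=1 t=1,i=12
  ..##.|#  b6=1 t=0,i=14
  ..#.#|#  b5=1 t=2,i=5
  ..#..|.  b4=0 t=0,i=2
  ...##|#  b3=1 t=0,i=13
  ...#.|#  b2=1 t=0,i=8
  ....#|#  b1=1 t=0,i=12
  .....|#  b0=1 t=6,i=6
  bits 10100111001111000010001011101111 = 2805736175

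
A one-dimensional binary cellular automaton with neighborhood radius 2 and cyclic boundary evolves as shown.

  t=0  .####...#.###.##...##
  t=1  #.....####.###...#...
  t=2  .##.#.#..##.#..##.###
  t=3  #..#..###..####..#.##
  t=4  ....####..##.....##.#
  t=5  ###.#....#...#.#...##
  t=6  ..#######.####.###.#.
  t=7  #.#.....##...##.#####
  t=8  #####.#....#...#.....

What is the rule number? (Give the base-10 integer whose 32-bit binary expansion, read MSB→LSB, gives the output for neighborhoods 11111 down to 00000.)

739986342

  nb #####: next=.  (t=5,i=0, bit31=0)
  nb ####.: next=.  (t=0,i=3, bit30=0)
  nb ###.#: next=#  (t=0,i=12, bit29=1)
  nb ###..: next=.  (t=0,i=4, bit28=0)
  nb ##.##: next=#  (t=0,i=0, bit27=1)
  nb ##.#.: next=#  (t=2,i=3, bit26=1)
  nb ##..#: next=.  (t=3,i=1, bit25=0)
  nb ##...: next=.  (t=0,i=5, bit24=0)
  nb #.###: next=.  (t=0,i=1, bit23=0)
  nb #.##.: next=.  (t=0,i=14, bit22=0)
  nb #.#.#: next=.  (t=2,i=4, bit21=0)
  nb #.#..: next=#  (t=2,i=6, bit20=1)
  nb #..##: next=#  (t=2,i=8, bit19=1)
  nb #..#.: next=.  (t=3,i=2, bit18=0)
  nb #...#: next=#  (t=0,i=6, bit17=1)
  nb #....: next=#  (t=1,i=2, bit16=1)
  nb .####: next=.  (t=0,i=2, bit15=0)
  nb .###.: next=#  (t=0,i=11, bit14=1)
  nb .##.#: next=.  (t=0,i=20, bit13=0)
  nb .##..: next=.  (t=0,i=15, bit12=0)
  nb .#.##: next=#  (t=0,i=9, bit11=1)
  nb .#.#.: next=.  (t=2,i=5, bit10=0)
  nb .#..#: next=#  (t=2,i=7, bit9=1)
  nb .#...: next=#  (t=1,i=1, bit8=1)
  nb ..###: next=#  (t=1,i=6, bit7=1)
  nb ..##.: next=.  (t=0,i=19, bit6=0)
  nb ..#.#: next=#  (t=0,i=8, bit5=1)
  nb ..#..: next=.  (t=1,i=0, bit4=0)
  nb ...##: next=.  (t=0,i=18, bit3=0)
  nb ...#.: next=#  (t=0,i=7, bit2=1)
  nb ....#: next=#  (t=1,i=4, bit1=1)
  nb .....: next=.  (t=1,i=3, bit0=0)
  bits 00101100000110110100101110100110 = 739986342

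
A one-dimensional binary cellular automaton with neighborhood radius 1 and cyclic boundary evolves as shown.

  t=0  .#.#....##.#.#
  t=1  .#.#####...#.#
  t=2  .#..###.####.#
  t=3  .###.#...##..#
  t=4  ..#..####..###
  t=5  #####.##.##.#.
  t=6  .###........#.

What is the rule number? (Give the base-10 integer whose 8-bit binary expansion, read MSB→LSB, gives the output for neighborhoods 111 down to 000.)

  ###|#  b7=1 t=1,i=4
  ##.|.  b6=0 t=0,i=9
  #.#|.  b5=0 t=0,i=0
  #..|#  b4=1 t=0,i=4
  .##|.  b3=0 t=0,i=8
  .#.|#  b2=1 t=0,i=1
  ..#|#  b1=1 t=0,i=7
  ...|#  b0=1 t=0,i=5
  bits 10010111 = 151

151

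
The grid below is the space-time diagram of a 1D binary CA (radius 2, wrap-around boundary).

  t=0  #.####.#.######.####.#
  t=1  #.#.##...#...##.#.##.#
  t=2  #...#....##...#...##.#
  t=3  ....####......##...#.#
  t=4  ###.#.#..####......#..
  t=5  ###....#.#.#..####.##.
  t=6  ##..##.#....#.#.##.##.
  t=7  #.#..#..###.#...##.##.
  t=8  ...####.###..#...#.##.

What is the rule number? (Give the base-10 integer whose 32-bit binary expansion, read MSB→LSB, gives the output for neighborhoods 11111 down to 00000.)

  nb #####: next=.  (t=0,i=11, bit31=0)
  nb ####.: next=#  (t=0,i=4, bit30=1)
  nb ###.#: next=#  (t=0,i=5, bit29=1)
  nb ###..: next=.  (t=3,i=7, bit28=0)
  nb ##.##: next=.  (t=0,i=1, bit27=0)
  nb ##.#.: next=.  (t=0,i=6, bit26=0)
  nb ##..#: next=#  (t=6,i=2, bit25=1)
  nb ##...: next=.  (t=1,i=6, bit24=0)
  nb #.###: next=#  (t=0,i=2, bit23=1)
  nb #.##.: next=#  (t=0,i=21, bit22=1)
  nb #.#.#: next=.  (t=0,i=7, bit21=0)
  nb #.#..: next=.  (t=3,i=21, bit20=0)
  nb #..##: next=.  (t=4,i=8, bit19=0)
  nb #..#.: next=#  (t=7,i=4, bit18=1)
  nb #...#: next=.  (t=1,i=7, bit17=0)
  nb #....: next=#  (t=2,i=6, bit16=1)
  nb .####: next=.  (t=0,i=3, bit15=0)
  nb .###.: next=#  (t=4,i=1, bit14=1)
  nb .##.#: next=#  (t=0,i=0, bit13=1)
  nb .##..: next=.  (t=1,i=5, bit12=0)
  nb .#.##: next=.  (t=0,i=8, bit11=0)
  nb .#.#.: next=.  (t=3,i=20, bit10=0)
  nb .#..#: next=#  (t=4,i=7, bit9=1)
  nb .#...: next=#  (t=1,i=10, bit8=1)
  nb ..###: next=#  (t=3,i=4, bit7=1)
  nb ..##.: next=.  (t=1,i=13, bit6=0)
  nb ..#.#: next=#  (t=3,i=19, bit5=1)
  nb ..#..: next=#  (t=1,i=9, bit4=1)
  nb ...##: next=.  (t=1,i=12, bit3=0)
  nb ...#.: next=.  (t=1,i=8, bit2=0)
  nb ....#: next=#  (t=2,i=7, bit1=1)
  nb .....: next=#  (t=3,i=10, bit0=1)
  bits 01100010110001010110001110110011 = 1657103283

1657103283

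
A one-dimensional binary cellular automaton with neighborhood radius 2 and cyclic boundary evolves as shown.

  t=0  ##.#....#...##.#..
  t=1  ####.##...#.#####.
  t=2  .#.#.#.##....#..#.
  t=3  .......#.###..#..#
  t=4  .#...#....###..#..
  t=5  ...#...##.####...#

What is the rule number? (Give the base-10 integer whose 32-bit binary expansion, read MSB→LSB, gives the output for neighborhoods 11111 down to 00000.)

928244418

  [31] ##### => .  t=1,i=14
  [30] ####. => .  t=1,i=2
  [29] ###.# => #  t=1,i=3
  [28] ###.. => #  t=3,i=11
  [27] ##.## => .  t=1,i=4
  [26] ##.#. => #  t=0,i=2
  [25] ##..# => #  t=3,i=12
  [24] ##... => #  t=1,i=7
  [23] #.### => .  t=1,i=0
  [22] #.##. => #  t=1,i=5
  [21] #.#.# => .  t=2,i=3
  [20] #.#.. => #  t=0,i=3
  [19] #..## => .  t=0,i=17
  [18] #..#. => .  t=2,i=0
  [17] #...# => #  t=0,i=10
  [16] #.... => #  t=0,i=5
  [15] .#### => #  t=1,i=1
  [14] .###. => #  t=3,i=10
  [13] .##.# => #  t=0,i=1
  [12] .##.. => .  t=1,i=6
  [11] .#.## => .  t=1,i=11
  [10] .#.#. => .  t=2,i=2
  [9] .#..# => #  t=0,i=16
  [8] .#... => .  t=0,i=4
  [7] ..### => #  t=4,i=10
  [6] ..##. => #  t=0,i=0
  [5] ..#.# => .  t=1,i=10
  [4] ..#.. => .  t=0,i=8
  [3] ...## => .  t=0,i=11
  [2] ...#. => .  t=0,i=7
  [1] ....# => #  t=0,i=6
  [0] ..... => .  t=3,i=2
  bits 00110111010100111110001011000010 = 928244418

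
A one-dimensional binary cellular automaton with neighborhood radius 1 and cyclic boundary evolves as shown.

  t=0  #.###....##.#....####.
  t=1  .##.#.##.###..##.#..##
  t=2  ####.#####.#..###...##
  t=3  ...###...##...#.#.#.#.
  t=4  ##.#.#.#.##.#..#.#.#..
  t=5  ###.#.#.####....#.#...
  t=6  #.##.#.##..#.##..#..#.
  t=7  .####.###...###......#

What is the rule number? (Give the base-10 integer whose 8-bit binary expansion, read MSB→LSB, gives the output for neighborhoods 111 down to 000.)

  [7] ### => .  t=0,i=3
  [6] ##. => #  t=0,i=4
  [5] #.# => #  t=0,i=1
  [4] #.. => .  t=0,i=5
  [3] .## => #  t=0,i=2
  [2] .#. => .  t=0,i=0
  [1] ..# => .  t=0,i=8
  [0] ... => #  t=0,i=6
  bits 01101001 = 105

105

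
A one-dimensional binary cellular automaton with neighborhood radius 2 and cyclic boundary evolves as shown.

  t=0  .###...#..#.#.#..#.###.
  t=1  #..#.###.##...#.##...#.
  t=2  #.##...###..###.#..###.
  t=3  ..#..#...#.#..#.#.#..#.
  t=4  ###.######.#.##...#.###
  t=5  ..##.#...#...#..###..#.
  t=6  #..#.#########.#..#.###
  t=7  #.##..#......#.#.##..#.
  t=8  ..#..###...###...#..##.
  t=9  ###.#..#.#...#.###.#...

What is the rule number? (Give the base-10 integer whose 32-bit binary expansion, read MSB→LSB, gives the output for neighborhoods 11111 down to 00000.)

945725750

  ##### -> .   bit 31 = 0  t=4,i=0
  ####. -> .   bit 30 = 0  t=4,i=1
  ###.# -> #   bit 29 = 1  t=1,i=7
  ###.. -> #   bit 28 = 1  t=0,i=3
  ##.## -> #   bit 27 = 1  t=1,i=8
  ##.#. -> .   bit 26 = 0  t=2,i=15
  ##..# -> .   bit 25 = 0  t=0,i=22
  ##... -> .   bit 24 = 0  t=0,i=4
  #.### -> .   bit 23 = 0  t=0,i=19
  #.##. -> #   bit 22 = 1  t=1,i=9
  #.#.# -> .   bit 21 = 0  t=0,i=12
  #.#.. -> #   bit 20 = 1  t=0,i=14
  #..## -> #   bit 19 = 1  t=0,i=0
  #..#. -> #   bit 18 = 1  t=0,i=9
  #...# -> #   bit 17 = 1  t=0,i=5
  #.... -> .   bit 16 = 0  t=7,i=8
  .#### -> #   bit 15 = 1  t=4,i=5
  .###. -> .   bit 14 = 0  t=0,i=2
  .##.# -> #   bit 13 = 1  t=5,i=3
  .##.. -> .   bit 12 = 0  t=1,i=10
  .#.## -> .   bit 11 = 0  t=0,i=18
  .#.#. -> .   bit 10 = 0  t=0,i=11
  .#..# -> .   bit 9 = 0  t=0,i=8
  .#... -> #   bit 8 = 1  t=3,i=6
  ..### -> .   bit 7 = 0  t=0,i=1
  ..##. -> .   bit 6 = 0  t=5,i=2
  ..#.# -> #   bit 5 = 1  t=0,i=10
  ..#.. -> #   bit 4 = 1  t=0,i=7
  ...## -> .   bit 3 = 0  t=2,i=6
  ...#. -> #   bit 2 = 1  t=0,i=6
  ....# -> #   bit 1 = 1  t=7,i=11
  ..... -> .   bit 0 = 0  t=7,i=9
  bits 00111000010111101010000100110110 = 945725750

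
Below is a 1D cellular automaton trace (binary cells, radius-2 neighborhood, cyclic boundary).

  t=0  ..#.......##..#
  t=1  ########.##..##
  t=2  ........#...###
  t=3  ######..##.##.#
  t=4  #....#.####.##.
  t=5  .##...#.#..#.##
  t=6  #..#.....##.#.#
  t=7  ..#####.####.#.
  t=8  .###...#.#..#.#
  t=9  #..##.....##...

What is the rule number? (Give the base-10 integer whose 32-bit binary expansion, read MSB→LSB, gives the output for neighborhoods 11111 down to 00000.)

487435225

  [31] ##### => .  t=1,i=0
  [30] ####. => .  t=1,i=6
  [29] ###.# => .  t=1,i=7
  [28] ###.. => #  t=2,i=14
  [27] ##.## => #  t=1,i=8
  [26] ##.#. => #  t=4,i=14
  [25] ##..# => .  t=0,i=12
  [24] ##... => #  t=2,i=0
  [23] #.### => .  t=3,i=14
  [22] #.##. => .  t=1,i=9
  [21] #.#.# => .  t=6,i=12
  [20] #.#.. => .  t=4,i=0
  [19] #..## => #  t=1,i=12
  [18] #..#. => #  t=0,i=1
  [17] #...# => .  t=2,i=10
  [16] #.... => #  t=0,i=4
  [15] .#### => #  t=1,i=14
  [14] .###. => .  t=2,i=13
  [13] .##.# => #  t=3,i=9
  [12] .##.. => .  t=0,i=11
  [11] .#.## => #  t=4,i=6
  [10] .#.#. => .  t=5,i=7
  [9] .#..# => #  t=0,i=0
  [8] .#... => #  t=0,i=3
  [7] ..### => #  t=1,i=13
  [6] ..##. => #  t=0,i=10
  [5] ..#.# => .  t=4,i=5
  [4] ..#.. => #  t=0,i=2
  [3] ...## => #  t=0,i=9
  [2] ...#. => .  t=2,i=7
  [1] ....# => .  t=0,i=8
  [0] ..... => #  t=0,i=5
  bits 00011101000011011010101111011001 = 487435225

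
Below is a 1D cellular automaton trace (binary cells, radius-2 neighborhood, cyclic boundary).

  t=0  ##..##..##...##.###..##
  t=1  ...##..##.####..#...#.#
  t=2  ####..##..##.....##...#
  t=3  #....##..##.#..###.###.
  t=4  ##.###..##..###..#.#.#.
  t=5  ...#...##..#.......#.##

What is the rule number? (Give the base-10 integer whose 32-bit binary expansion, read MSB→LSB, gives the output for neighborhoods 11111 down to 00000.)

565873482

  ##### -> .   bit 31 = 0  t=2,i=1
  ####. -> .   bit 30 = 0  t=0,i=0
  ###.# -> #   bit 29 = 1  t=3,i=17
  ###.. -> .   bit 28 = 0  t=0,i=1
  ##.## -> .   bit 27 = 0  t=0,i=15
  ##.#. -> .   bit 26 = 0  t=3,i=11
  ##..# -> .   bit 25 = 0  t=0,i=2
  ##... -> #   bit 24 = 1  t=0,i=10
  #.### -> #   bit 23 = 1  t=0,i=16
  #.##. -> .   bit 22 = 0  t=4,i=0
  #.#.# -> #   bit 21 = 1  t=4,i=19
  #.#.. -> #   bit 20 = 1  t=1,i=22
  #..## -> #   bit 19 = 1  t=0,i=3
  #..#. -> .   bit 18 = 0  t=1,i=15
  #...# -> #   bit 17 = 1  t=0,i=11
  #.... -> .   bit 16 = 0  t=2,i=13
  .#### -> #   bit 15 = 1  t=0,i=22
  .###. -> .   bit 14 = 0  t=0,i=17
  .##.# -> .   bit 13 = 0  t=0,i=14
  .##.. -> .   bit 12 = 0  t=0,i=5
  .#.## -> #   bit 11 = 1  t=4,i=22
  .#.#. -> .   bit 10 = 0  t=1,i=21
  .#..# -> #   bit 9 = 1  t=3,i=13
  .#... -> #   bit 8 = 1  t=1,i=0
  ..### -> .   bit 7 = 0  t=0,i=21
  ..##. -> #   bit 6 = 1  t=0,i=4
  ..#.# -> .   bit 5 = 0  t=1,i=20
  ..#.. -> .   bit 4 = 0  t=1,i=16
  ...## -> #   bit 3 = 1  t=0,i=12
  ...#. -> .   bit 2 = 0  t=1,i=19
  ....# -> #   bit 1 = 1  t=2,i=15
  ..... -> .   bit 0 = 0  t=2,i=14
  bits 00100001101110101000101101001010 = 565873482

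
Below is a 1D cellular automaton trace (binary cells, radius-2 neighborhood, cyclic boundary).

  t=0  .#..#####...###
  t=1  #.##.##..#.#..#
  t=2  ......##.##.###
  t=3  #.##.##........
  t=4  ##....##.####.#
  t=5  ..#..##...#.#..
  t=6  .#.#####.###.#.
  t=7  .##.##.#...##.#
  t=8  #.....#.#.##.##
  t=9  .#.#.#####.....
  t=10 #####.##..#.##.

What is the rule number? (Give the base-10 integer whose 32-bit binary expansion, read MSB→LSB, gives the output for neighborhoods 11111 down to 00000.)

  nb #####: next=#  (t=0,i=6, bit31=1)
  nb ####.: next=.  (t=0,i=7, bit30=0)
  nb ###.#: next=#  (t=0,i=14, bit29=1)
  nb ###..: next=.  (t=0,i=8, bit28=0)
  nb ##.##: next=.  (t=1,i=1, bit27=0)
  nb ##.#.: next=#  (t=0,i=0, bit26=1)
  nb ##..#: next=#  (t=1,i=7, bit25=1)
  nb ##...: next=#  (t=0,i=9, bit24=1)
  nb #.###: next=.  (t=2,i=12, bit23=0)
  nb #.##.: next=.  (t=1,i=2, bit22=0)
  nb #.#.#: next=#  (t=7,i=14, bit21=1)
  nb #.#..: next=.  (t=0,i=1, bit20=0)
  nb #..##: next=#  (t=0,i=3, bit19=1)
  nb #..#.: next=.  (t=1,i=8, bit18=0)
  nb #...#: next=.  (t=0,i=10, bit17=0)
  nb #....: next=.  (t=2,i=1, bit16=0)
  nb .####: next=#  (t=0,i=5, bit15=1)
  nb .###.: next=.  (t=0,i=13, bit14=0)
  nb .##.#: next=.  (t=1,i=0, bit13=0)
  nb .##..: next=#  (t=1,i=6, bit12=1)
  nb .#.##: next=#  (t=3,i=1, bit11=1)
  nb .#.#.: next=#  (t=1,i=10, bit10=1)
  nb .#..#: next=#  (t=0,i=2, bit9=1)
  nb .#...: next=#  (t=5,i=13, bit8=1)
  nb ..###: next=.  (t=0,i=4, bit7=0)
  nb ..##.: next=#  (t=1,i=14, bit6=1)
  nb ..#.#: next=#  (t=1,i=9, bit5=1)
  nb ..#..: next=.  (t=5,i=2, bit4=0)
  nb ...##: next=#  (t=0,i=11, bit3=1)
  nb ...#.: next=#  (t=3,i=14, bit2=1)
  nb ....#: next=.  (t=2,i=4, bit1=0)
  nb .....: next=#  (t=2,i=2, bit0=1)
  bits 10100111001010001001111101101101 = 2804457325

2804457325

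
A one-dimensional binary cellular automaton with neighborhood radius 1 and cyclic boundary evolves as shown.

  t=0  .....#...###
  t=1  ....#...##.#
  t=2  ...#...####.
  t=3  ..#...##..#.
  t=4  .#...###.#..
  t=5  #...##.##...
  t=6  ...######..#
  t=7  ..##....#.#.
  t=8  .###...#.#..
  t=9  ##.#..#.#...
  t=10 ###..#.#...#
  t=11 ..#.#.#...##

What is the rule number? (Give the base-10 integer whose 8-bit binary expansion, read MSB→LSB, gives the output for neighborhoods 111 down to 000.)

  ###|.  b7=0 t=0,i=10
  ##.|#  b6=1 t=0,i=11
  #.#|#  b5=1 t=1,i=10
  #..|.  b4=0 t=0,i=0
  .##|#  b3=1 t=0,i=9
  .#.|.  b2=0 t=0,i=5
  ..#|#  b1=1 t=0,i=4
  ...|.  b0=0 t=0,i=1
  bits 01101010 = 106

106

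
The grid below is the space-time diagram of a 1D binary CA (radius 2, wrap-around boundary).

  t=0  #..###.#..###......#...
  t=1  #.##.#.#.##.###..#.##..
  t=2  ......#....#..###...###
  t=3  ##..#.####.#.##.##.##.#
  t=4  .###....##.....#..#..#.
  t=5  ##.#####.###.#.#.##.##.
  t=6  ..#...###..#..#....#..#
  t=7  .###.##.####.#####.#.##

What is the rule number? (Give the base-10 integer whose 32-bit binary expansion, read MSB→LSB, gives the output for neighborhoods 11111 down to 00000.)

2065503642

  nb #####: next=.  (t=5,i=5, bit31=0)
  nb ####.: next=#  (t=3,i=8, bit30=1)
  nb ###.#: next=#  (t=0,i=5, bit29=1)
  nb ###..: next=#  (t=0,i=12, bit28=1)
  nb ##.##: next=#  (t=1,i=11, bit27=1)
  nb ##.#.: next=.  (t=0,i=6, bit26=0)
  nb ##..#: next=#  (t=1,i=15, bit25=1)
  nb ##...: next=#  (t=0,i=13, bit24=1)
  nb #.###: next=.  (t=1,i=12, bit23=0)
  nb #.##.: next=.  (t=1,i=2, bit22=0)
  nb #.#.#: next=.  (t=1,i=5, bit21=0)
  nb #.#..: next=#  (t=0,i=7, bit20=1)
  nb #..##: next=#  (t=0,i=2, bit19=1)
  nb #..#.: next=#  (t=1,i=16, bit18=1)
  nb #...#: next=.  (t=0,i=21, bit17=0)
  nb #....: next=#  (t=0,i=14, bit16=1)
  nb .####: next=.  (t=3,i=7, bit15=0)
  nb .###.: next=.  (t=0,i=4, bit14=0)
  nb .##.#: next=.  (t=1,i=3, bit13=0)
  nb .##..: next=#  (t=1,i=20, bit12=1)
  nb .#.##: next=.  (t=1,i=1, bit11=0)
  nb .#.#.: next=#  (t=1,i=6, bit10=1)
  nb .#..#: next=.  (t=0,i=1, bit9=0)
  nb .#...: next=#  (t=0,i=20, bit8=1)
  nb ..###: next=#  (t=0,i=3, bit7=1)
  nb ..##.: next=.  (t=4,i=8, bit6=0)
  nb ..#.#: next=.  (t=1,i=0, bit5=0)
  nb ..#..: next=#  (t=0,i=0, bit4=1)
  nb ...##: next=#  (t=2,i=19, bit3=1)
  nb ...#.: next=.  (t=0,i=18, bit2=0)
  nb ....#: next=#  (t=0,i=17, bit1=1)
  nb .....: next=.  (t=0,i=15, bit0=0)
  bits 01111011000111010001010110011010 = 2065503642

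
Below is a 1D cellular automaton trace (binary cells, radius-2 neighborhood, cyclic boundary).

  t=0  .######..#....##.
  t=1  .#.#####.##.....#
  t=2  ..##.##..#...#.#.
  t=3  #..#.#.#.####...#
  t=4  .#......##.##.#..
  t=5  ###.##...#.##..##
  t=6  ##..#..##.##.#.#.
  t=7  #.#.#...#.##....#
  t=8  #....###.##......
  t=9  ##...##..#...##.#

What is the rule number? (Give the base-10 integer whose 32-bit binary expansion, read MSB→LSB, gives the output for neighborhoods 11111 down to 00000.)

  ##### -> #   bit 31 = 1  t=0,i=3
  ####. -> #   bit 30 = 1  t=0,i=5
  ###.# -> .   bit 29 = 0  t=1,i=7
  ###.. -> #   bit 28 = 1  t=0,i=6
  ##.## -> .   bit 27 = 0  t=1,i=8
  ##.#. -> .   bit 26 = 0  t=4,i=13
  ##..# -> #   bit 25 = 1  t=0,i=7
  ##... -> .   bit 24 = 0  t=1,i=11
  #.### -> #   bit 23 = 1  t=1,i=3
  #.##. -> #   bit 22 = 1  t=1,i=9
  #.#.# -> .   bit 21 = 0  t=1,i=1
  #.#.. -> .   bit 20 = 0  t=2,i=15
  #..## -> .   bit 19 = 0  t=0,i=0
  #..#. -> .   bit 18 = 0  t=0,i=8
  #...# -> #   bit 17 = 1  t=2,i=0
  #.... -> .   bit 16 = 0  t=0,i=11
  .#### -> .   bit 15 = 0  t=0,i=2
  .###. -> #   bit 14 = 1  t=8,i=6
  .##.# -> #   bit 13 = 1  t=2,i=3
  .##.. -> .   bit 12 = 0  t=0,i=15
  .#.## -> #   bit 11 = 1  t=1,i=2
  .#.#. -> .   bit 10 = 0  t=1,i=0
  .#..# -> .   bit 9 = 0  t=6,i=5
  .#... -> #   bit 8 = 1  t=0,i=10
  ..### -> #   bit 7 = 1  t=0,i=1
  ..##. -> .   bit 6 = 0  t=0,i=14
  ..#.# -> .   bit 5 = 0  t=1,i=16
  ..#.. -> #   bit 4 = 1  t=0,i=9
  ...## -> .   bit 3 = 0  t=0,i=13
  ...#. -> #   bit 2 = 1  t=1,i=15
  ....# -> .   bit 1 = 0  t=0,i=12
  ..... -> #   bit 0 = 1  t=1,i=13
  bits 11010010110000100110100110010101 = 3535956373

3535956373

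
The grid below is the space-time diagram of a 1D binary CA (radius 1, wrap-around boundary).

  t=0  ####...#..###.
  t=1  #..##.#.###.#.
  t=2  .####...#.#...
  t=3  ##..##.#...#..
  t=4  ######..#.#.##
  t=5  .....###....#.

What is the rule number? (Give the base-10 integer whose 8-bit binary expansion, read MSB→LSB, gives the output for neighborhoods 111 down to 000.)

  ### -> .   bit 7 = 0  t=0,i=1
  ##. -> #   bit 6 = 1  t=0,i=3
  #.# -> .   bit 5 = 0  t=0,i=13
  #.. -> #   bit 4 = 1  t=0,i=4
  .## -> #   bit 3 = 1  t=0,i=0
  .#. -> .   bit 2 = 0  t=0,i=7
  ..# -> #   bit 1 = 1  t=0,i=6
  ... -> .   bit 0 = 0  t=0,i=5
  bits 01011010 = 90

90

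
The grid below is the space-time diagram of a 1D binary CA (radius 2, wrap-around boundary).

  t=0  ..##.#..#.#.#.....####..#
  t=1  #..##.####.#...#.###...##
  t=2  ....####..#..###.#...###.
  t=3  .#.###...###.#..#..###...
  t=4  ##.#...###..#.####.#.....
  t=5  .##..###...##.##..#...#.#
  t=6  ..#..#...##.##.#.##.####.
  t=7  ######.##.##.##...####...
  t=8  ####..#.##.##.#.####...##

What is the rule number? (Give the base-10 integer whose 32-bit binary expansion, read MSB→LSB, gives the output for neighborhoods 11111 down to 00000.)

2357638845

  #####|#  b31=1 t=7,i=2
  ####.|.  b30=0 t=0,i=20
  ###.#|.  b29=0 t=1,i=9
  ###..|.  b28=0 t=0,i=21
  ##.##|#  b27=1 t=1,i=5
  ##.#.|#  b26=1 t=0,i=4
  ##..#|.  b25=0 t=0,i=22
  ##...|.  b24=0 t=1,i=20
  #.###|#  b23=1 t=1,i=6
  #.##.|.  b22=0 t=5,i=1
  #.#.#|.  b21=0 t=0,i=10
  #.#..|.  b20=0 t=0,i=5
  #..##|.  b19=0 t=0,i=1
  #..#.|#  b18=1 t=0,i=7
  #...#|#  b17=1 t=1,i=13
  #....|.  b16=0 t=0,i=14
  .####|#  b15=1 t=0,i=19
  .###.|.  b14=0 t=1,i=18
  .##.#|#  b13=1 t=0,i=3
  .##..|#  b12=1 t=5,i=2
  .#.##|.  b11=0 t=1,i=16
  .#.#.|#  b10=1 t=0,i=9
  .#..#|#  b9=1 t=0,i=0
  .#...|.  b8=0 t=0,i=13
  ..###|#  b7=1 t=0,i=18
  ..##.|.  b6=0 t=0,i=2
  ..#.#|#  b5=1 t=0,i=8
  ..#..|#  b4=1 t=0,i=24
  ...##|#  b3=1 t=0,i=17
  ...#.|#  b2=1 t=1,i=14
  ....#|.  b1=0 t=0,i=16
  .....|#  b0=1 t=0,i=15
  bits 10001100100001101011011010111101 = 2357638845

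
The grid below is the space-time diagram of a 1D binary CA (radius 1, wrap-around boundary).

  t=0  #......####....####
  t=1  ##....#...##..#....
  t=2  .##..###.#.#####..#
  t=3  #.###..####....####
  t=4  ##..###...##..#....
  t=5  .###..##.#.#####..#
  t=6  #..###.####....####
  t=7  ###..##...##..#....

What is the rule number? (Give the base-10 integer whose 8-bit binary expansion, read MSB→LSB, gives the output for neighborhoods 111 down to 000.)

  [7] ### => .  t=0,i=8
  [6] ##. => #  t=0,i=0
  [5] #.# => #  t=2,i=0
  [4] #.. => #  t=0,i=1
  [3] .## => .  t=0,i=7
  [2] .#. => #  t=1,i=6
  [1] ..# => #  t=0,i=6
  [0] ... => .  t=0,i=2
  bits 01110110 = 118

118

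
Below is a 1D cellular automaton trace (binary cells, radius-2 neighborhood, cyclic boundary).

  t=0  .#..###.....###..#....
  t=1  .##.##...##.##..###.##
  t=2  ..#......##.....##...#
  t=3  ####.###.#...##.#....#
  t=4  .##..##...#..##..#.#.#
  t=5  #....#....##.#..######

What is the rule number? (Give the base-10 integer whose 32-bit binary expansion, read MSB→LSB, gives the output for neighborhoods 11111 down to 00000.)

  #####|#  b31=1 t=3,i=1
  ####.|#  b30=1 t=3,i=2
  ###.#|.  b29=0 t=1,i=18
  ###..|.  b28=0 t=0,i=6
  ##.##|.  b27=0 t=1,i=0
  ##.#.|.  b26=0 t=3,i=8
  ##..#|.  b25=0 t=0,i=15
  ##...|.  b24=0 t=0,i=7
  #.###|#  b23=1 t=3,i=5
  #.##.|.  b22=0 t=1,i=1
  #.#.#|#  b21=1 t=4,i=19
  #.#..|.  b20=0 t=3,i=9
  #..##|.  b19=0 t=0,i=3
  #..#.|#  b18=1 t=0,i=16
  #...#|.  b17=0 t=1,i=7
  #....|.  b16=0 t=0,i=8
  .####|.  b15=0 t=3,i=0
  .###.|#  b14=1 t=0,i=5
  .##.#|#  b13=1 t=1,i=2
  .##..|.  b12=0 t=1,i=5
  .#.##|#  b11=1 t=4,i=0
  .#.#.|#  b10=1 t=4,i=18
  .#..#|#  b9=1 t=0,i=2
  .#...|#  b8=1 t=0,i=18
  ..###|#  b7=1 t=0,i=4
  ..##.|#  b6=1 t=1,i=9
  ..#.#|#  b5=1 t=4,i=17
  ..#..|#  b4=1 t=0,i=1
  ...##|.  b3=0 t=0,i=11
  ...#.|.  b2=0 t=0,i=0
  ....#|#  b1=1 t=0,i=10
  .....|#  b0=1 t=0,i=9
  bits 11000000101001000110111111110011 = 3232002035

3232002035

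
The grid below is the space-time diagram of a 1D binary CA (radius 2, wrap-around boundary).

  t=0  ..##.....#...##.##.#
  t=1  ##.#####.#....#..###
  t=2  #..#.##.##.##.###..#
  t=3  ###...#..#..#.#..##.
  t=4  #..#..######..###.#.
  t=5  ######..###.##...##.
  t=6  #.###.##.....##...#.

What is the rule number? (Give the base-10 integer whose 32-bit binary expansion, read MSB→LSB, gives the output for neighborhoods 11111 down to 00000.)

  #####|#  b31=1 t=1,i=5
  ####.|#  b30=1 t=1,i=0
  ###.#|.  b29=0 t=1,i=1
  ###..|.  b28=0 t=2,i=16
  ##.##|.  b27=0 t=0,i=15
  ##.#.|#  b26=1 t=0,i=18
  ##..#|#  b25=1 t=2,i=1
  ##...|#  b24=1 t=0,i=4
  #.###|#  b23=1 t=1,i=3
  #.##.|.  b22=0 t=0,i=16
  #.#.#|#  b21=1 t=4,i=18
  #.#..|#  b20=1 t=0,i=19
  #..##|#  b19=1 t=0,i=1
  #..#.|#  b18=1 t=2,i=2
  #...#|.  b17=0 t=0,i=11
  #....|#  b16=1 t=0,i=5
  .####|.  b15=0 t=1,i=4
  .###.|.  b14=0 t=2,i=15
  .##.#|#  b13=1 t=0,i=14
  .##..|#  b12=1 t=0,i=3
  .#.##|.  b11=0 t=2,i=4
  .#.#.|.  b10=0 t=3,i=13
  .#..#|#  b9=1 t=0,i=0
  .#...|.  b8=0 t=0,i=10
  ..###|.  b7=0 t=1,i=17
  ..##.|.  b6=0 t=0,i=2
  ..#.#|.  b5=0 t=2,i=3
  ..#..|#  b4=1 t=0,i=9
  ...##|.  b3=0 t=0,i=12
  ...#.|.  b2=0 t=0,i=8
  ....#|#  b1=1 t=0,i=7
  .....|#  b0=1 t=0,i=6
  bits 11000111101111010011001000010011 = 3351065107

3351065107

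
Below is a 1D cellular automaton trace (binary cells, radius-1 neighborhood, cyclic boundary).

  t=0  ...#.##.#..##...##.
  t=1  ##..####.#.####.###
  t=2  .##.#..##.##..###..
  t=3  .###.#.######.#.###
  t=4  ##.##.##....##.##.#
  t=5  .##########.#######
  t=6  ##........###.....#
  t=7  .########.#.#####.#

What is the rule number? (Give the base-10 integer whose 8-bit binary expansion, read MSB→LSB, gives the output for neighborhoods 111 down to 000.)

121

  [7] ### => .  t=1,i=0
  [6] ##. => #  t=0,i=6
  [5] #.# => #  t=0,i=4
  [4] #.. => #  t=0,i=9
  [3] .## => #  t=0,i=5
  [2] .#. => .  t=0,i=3
  [1] ..# => .  t=0,i=2
  [0] ... => #  t=0,i=0
  bits 01111001 = 121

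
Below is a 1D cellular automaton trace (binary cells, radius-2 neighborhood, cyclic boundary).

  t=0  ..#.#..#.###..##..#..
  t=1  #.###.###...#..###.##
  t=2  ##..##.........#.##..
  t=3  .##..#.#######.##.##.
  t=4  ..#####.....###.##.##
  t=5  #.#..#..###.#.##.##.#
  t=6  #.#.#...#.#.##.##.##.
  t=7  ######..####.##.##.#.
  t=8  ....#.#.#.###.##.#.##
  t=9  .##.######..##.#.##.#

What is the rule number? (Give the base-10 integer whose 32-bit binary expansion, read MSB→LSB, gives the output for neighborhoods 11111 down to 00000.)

1781874083

  #####|.  b31=0 t=3,i=9
  ####.|#  b30=1 t=3,i=12
  ###.#|#  b29=1 t=1,i=0
  ###..|.  b28=0 t=0,i=11
  ##.##|#  b27=1 t=1,i=1
  ##.#.|.  b26=0 t=5,i=1
  ##..#|#  b25=1 t=0,i=12
  ##...|.  b24=0 t=1,i=9
  #.###|.  b23=0 t=0,i=9
  #.##.|.  b22=0 t=2,i=17
  #.#.#|#  b21=1 t=5,i=12
  #.#..|#  b20=1 t=0,i=4
  #..##|.  b19=0 t=0,i=13
  #..#.|#  b18=1 t=0,i=6
  #...#|.  b17=0 t=1,i=10
  #....|#  b16=1 t=0,i=20
  .####|.  b15=0 t=3,i=8
  .###.|.  b14=0 t=0,i=10
  .##.#|#  b13=1 t=3,i=16
  .##..|#  b12=1 t=0,i=15
  .#.##|#  b11=1 t=0,i=8
  .#.#.|#  b10=1 t=0,i=3
  .#..#|.  b9=0 t=0,i=5
  .#...|#  b8=1 t=0,i=19
  ..###|#  b7=1 t=1,i=15
  ..##.|.  b6=0 t=0,i=14
  ..#.#|#  b5=1 t=0,i=2
  ..#..|.  b4=0 t=0,i=18
  ...##|.  b3=0 t=4,i=11
  ...#.|.  b2=0 t=0,i=1
  ....#|#  b1=1 t=0,i=0
  .....|#  b0=1 t=2,i=8
  bits 01101010001101010011110110100011 = 1781874083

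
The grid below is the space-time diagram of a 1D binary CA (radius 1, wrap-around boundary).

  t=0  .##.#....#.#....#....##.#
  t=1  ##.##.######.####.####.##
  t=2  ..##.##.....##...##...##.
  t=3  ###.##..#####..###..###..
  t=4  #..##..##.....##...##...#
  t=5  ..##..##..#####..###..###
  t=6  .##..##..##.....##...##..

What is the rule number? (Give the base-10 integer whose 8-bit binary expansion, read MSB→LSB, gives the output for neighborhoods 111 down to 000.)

  ### -> .   bit 7 = 0  t=1,i=0
  ##. -> .   bit 6 = 0  t=0,i=2
  #.# -> #   bit 5 = 1  t=0,i=0
  #.. -> .   bit 4 = 0  t=0,i=5
  .## -> #   bit 3 = 1  t=0,i=1
  .#. -> #   bit 2 = 1  t=0,i=4
  ..# -> #   bit 1 = 1  t=0,i=8
  ... -> #   bit 0 = 1  t=0,i=6
  bits 00101111 = 47

47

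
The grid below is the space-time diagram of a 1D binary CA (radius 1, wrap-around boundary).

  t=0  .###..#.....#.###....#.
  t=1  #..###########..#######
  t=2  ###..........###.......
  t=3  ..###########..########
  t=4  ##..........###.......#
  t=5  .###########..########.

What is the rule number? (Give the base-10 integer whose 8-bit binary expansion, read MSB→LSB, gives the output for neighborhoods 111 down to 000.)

119

  nb ###: next=.  (t=0,i=2, bit7=0)
  nb ##.: next=#  (t=0,i=3, bit6=1)
  nb #.#: next=#  (t=0,i=13, bit5=1)
  nb #..: next=#  (t=0,i=4, bit4=1)
  nb .##: next=.  (t=0,i=1, bit3=0)
  nb .#.: next=#  (t=0,i=6, bit2=1)
  nb ..#: next=#  (t=0,i=0, bit1=1)
  nb ...: next=#  (t=0,i=8, bit0=1)
  bits 01110111 = 119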